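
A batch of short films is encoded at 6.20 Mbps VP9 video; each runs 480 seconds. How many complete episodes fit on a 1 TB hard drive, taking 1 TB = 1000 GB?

Per item: 6.200 Mbps × 480 s = 2,976 Mb = 372.0 MB.
Capacity: 1 TB = 8,000,000 Mb; 2688.17 items → 2688 complete.

2688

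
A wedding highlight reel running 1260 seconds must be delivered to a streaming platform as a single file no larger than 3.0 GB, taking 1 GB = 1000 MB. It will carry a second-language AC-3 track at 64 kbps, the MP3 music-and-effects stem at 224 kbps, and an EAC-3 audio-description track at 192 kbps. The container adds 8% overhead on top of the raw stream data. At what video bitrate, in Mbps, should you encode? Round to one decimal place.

17.2 Mbps

Budget: 3.0 GB = 24000.0 Mb.
Stream payload after overhead: 24000.0 / 1.08 = 22222.2 Mb.
Total bitrate budget: 22222.2 Mb / 1260 s = 17.637 Mbps.
Audio total: 64 + 224 + 192 = 480 kbps = 0.480 Mbps.
Video: 17.637 − 0.480 = 17.157 Mbps.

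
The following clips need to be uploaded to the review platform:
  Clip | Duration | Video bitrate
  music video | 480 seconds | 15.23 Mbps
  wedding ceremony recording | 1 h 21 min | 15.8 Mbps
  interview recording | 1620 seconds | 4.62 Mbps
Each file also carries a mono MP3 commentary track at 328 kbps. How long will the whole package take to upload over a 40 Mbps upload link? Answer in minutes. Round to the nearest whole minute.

39 minutes

Audio: 328 kbps = 0.328 Mbps.
music video: 15.558 Mbps × 480 s = 7467.8 Mb
wedding ceremony recording: 16.128 Mbps × 4860 s = 78382.1 Mb
interview recording: 4.948 Mbps × 1620 s = 8015.8 Mb
Total: 93865.7 Mb = 11733.2 MB.
At 40 Mbps: 93865.7 / 40 = 2347 s ≈ 39.1 minutes.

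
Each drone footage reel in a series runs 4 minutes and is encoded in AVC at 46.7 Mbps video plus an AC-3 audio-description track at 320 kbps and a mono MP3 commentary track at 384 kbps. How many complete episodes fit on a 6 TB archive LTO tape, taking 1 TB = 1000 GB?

4219

4 min = 240 s
Audio total: 320 + 384 = 704 kbps = 0.704 Mbps.
Total bitrate: 47.404 Mbps.
Per item: 47.404 Mbps × 240 s = 11,377 Mb = 1,422 MB.
Capacity: 6 TB = 48,000,000 Mb; 4219.05 items → 4219 complete.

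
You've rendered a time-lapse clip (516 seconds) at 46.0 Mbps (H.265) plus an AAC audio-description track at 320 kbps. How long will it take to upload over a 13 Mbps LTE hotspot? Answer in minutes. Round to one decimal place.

30.6 minutes

Audio: 320 kbps = 0.320 Mbps.
Total bitrate: 46.320 Mbps.
File: 46.320 Mbps × 516 s = 23901.1 Mb.
At 13 Mbps: 23901.1 / 13 = 1838.5 s ≈ 30.6 minutes.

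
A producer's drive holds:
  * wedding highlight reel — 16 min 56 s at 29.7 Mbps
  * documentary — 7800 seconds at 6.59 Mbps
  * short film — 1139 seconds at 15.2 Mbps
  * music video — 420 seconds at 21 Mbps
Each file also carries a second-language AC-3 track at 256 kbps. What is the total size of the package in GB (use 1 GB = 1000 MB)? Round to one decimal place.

Audio: 256 kbps = 0.256 Mbps.
wedding highlight reel: 29.956 Mbps × 1016 s = 30435.3 Mb
documentary: 6.846 Mbps × 7800 s = 53398.8 Mb
short film: 15.456 Mbps × 1139 s = 17604.4 Mb
music video: 21.256 Mbps × 420 s = 8927.5 Mb
Total: 110366.0 Mb = 13795.8 MB.
= 13.80 GB.

13.8 GB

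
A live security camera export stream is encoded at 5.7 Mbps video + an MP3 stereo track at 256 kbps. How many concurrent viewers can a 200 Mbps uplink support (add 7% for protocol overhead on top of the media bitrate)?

31

Audio: 256 kbps = 0.256 Mbps.
Per-viewer media rate: 5.956 Mbps.
On the wire with 7% overhead: 6.373 Mbps.
200 Mbps = 200.0 Mbps; 200.0 / 6.373 = 31.38 → 31 viewers.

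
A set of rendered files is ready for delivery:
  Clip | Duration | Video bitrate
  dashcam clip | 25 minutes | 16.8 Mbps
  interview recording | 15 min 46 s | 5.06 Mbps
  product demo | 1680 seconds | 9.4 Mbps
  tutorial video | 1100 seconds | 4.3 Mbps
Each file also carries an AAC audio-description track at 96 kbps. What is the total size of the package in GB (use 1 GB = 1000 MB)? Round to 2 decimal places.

6.38 GB

Audio: 96 kbps = 0.096 Mbps.
dashcam clip: 16.896 Mbps × 1500 s = 25344.0 Mb
interview recording: 5.156 Mbps × 946 s = 4877.6 Mb
product demo: 9.496 Mbps × 1680 s = 15953.3 Mb
tutorial video: 4.396 Mbps × 1100 s = 4835.6 Mb
Total: 51010.5 Mb = 6376.3 MB.
= 6.376 GB.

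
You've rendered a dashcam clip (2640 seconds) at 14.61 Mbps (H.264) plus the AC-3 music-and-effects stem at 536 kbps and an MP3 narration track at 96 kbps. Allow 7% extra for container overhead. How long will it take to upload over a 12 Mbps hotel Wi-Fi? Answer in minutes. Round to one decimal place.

59.8 minutes

Audio total: 536 + 96 = 632 kbps = 0.632 Mbps.
Total bitrate: 15.242 Mbps.
File: 15.242 Mbps × 2640 s = 40238.9 Mb.
With 7% container overhead: ×1.07. → 43055.6 Mb.
At 12 Mbps: 43055.6 / 12 = 3588.0 s ≈ 59.8 minutes.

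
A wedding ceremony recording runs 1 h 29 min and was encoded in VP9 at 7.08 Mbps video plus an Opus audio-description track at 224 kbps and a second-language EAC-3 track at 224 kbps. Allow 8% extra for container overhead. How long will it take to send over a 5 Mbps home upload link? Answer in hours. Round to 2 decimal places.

2.41 hours

1 h 29 min = 89 min = 5340 s
Audio total: 224 + 224 = 448 kbps = 0.448 Mbps.
Total bitrate: 7.528 Mbps.
File: 7.528 Mbps × 5340 s = 40199.5 Mb.
With 8% container overhead: ×1.08. → 43415.5 Mb.
At 5 Mbps: 43415.5 / 5 = 8683.1 s ≈ 2.41 hours.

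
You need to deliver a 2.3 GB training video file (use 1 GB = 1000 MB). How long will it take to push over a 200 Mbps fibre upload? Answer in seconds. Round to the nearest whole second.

92 seconds

File: 2.3 GB = 18400.0 Mb.
At 200 Mbps: 18400.0 / 200 = 92.0 s ≈ 92 seconds.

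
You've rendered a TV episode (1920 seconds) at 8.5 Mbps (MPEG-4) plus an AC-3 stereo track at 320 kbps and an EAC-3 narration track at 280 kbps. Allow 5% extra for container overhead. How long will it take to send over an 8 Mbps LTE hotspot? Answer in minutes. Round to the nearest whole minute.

38 minutes

Audio total: 320 + 280 = 600 kbps = 0.600 Mbps.
Total bitrate: 9.100 Mbps.
File: 9.100 Mbps × 1920 s = 17472.0 Mb.
With 5% container overhead: ×1.05. → 18345.6 Mb.
At 8 Mbps: 18345.6 / 8 = 2293.2 s ≈ 38.2 minutes.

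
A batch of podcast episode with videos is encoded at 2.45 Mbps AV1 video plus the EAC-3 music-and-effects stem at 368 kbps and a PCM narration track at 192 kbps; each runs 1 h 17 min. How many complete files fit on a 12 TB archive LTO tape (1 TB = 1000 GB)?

6903

1 h 17 min = 77 min = 4620 s
Audio total: 368 + 192 = 560 kbps = 0.560 Mbps.
Total bitrate: 3.010 Mbps.
Per item: 3.010 Mbps × 4620 s = 13,906 Mb = 1,738 MB.
Capacity: 12 TB = 96,000,000 Mb; 6903.40 items → 6903 complete.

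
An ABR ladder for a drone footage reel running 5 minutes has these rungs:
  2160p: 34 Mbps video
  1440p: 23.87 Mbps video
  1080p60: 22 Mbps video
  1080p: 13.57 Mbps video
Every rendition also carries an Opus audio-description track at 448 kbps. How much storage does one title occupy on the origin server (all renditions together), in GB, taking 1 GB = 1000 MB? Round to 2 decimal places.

3.57 GB

5 min = 300 s
Audio: 448 kbps = 0.448 Mbps.
Sum of rendition bitrates: (34+0.448) + (23.87+0.448) + (22+0.448) + (13.57+0.448) = 95.232 Mbps.
× 300 s = 28,570 Mb = 3,571 MB = 3.571 GB.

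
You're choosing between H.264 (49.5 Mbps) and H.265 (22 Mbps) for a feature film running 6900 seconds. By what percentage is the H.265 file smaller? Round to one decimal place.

H.264: 49.500 Mbps × 6900 s = 341550.0 Mb = 39.762 GiB.
H.265: 22.000 Mbps × 6900 s = 151800.0 Mb = 17.672 GiB.
Reduction: (1 − 17.672/39.762) × 100 = 55.56%.

55.6%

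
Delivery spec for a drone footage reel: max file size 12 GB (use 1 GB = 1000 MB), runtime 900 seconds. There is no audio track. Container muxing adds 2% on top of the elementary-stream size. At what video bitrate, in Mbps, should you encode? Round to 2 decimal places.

Budget: 12 GB = 96000.0 Mb.
Stream payload after overhead: 96000.0 / 1.02 = 94117.6 Mb.
Total bitrate budget: 94117.6 Mb / 900 s = 104.575 Mbps.

104.58 Mbps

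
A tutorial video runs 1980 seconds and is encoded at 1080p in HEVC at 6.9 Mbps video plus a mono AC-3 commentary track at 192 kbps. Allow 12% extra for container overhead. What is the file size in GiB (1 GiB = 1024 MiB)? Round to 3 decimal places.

1.831 GiB

Audio: 192 kbps = 0.192 Mbps.
Total bitrate: 6.9 + 0.192 = 7.092 Mbps.
Stream data: 7.092 Mbps × 1980 s = 14042.2 Mb.
With 12% container overhead: ×1.12.
15,727 Mb = 1,965,902,400 bytes ÷ 1,073,741,824 = 1.831 GiB.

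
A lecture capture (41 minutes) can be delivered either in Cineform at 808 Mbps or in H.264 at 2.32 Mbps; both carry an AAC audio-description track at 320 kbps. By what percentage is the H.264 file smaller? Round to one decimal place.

99.7%

41 min = 2460 s
Audio: 320 kbps = 0.320 Mbps.
Cineform: 808.320 Mbps × 2460 s = 1988467.2 Mb = 248.558 GB.
H.264: 2.640 Mbps × 2460 s = 6494.4 Mb = 0.812 GB.
Reduction: (1 − 0.812/248.558) × 100 = 99.67%.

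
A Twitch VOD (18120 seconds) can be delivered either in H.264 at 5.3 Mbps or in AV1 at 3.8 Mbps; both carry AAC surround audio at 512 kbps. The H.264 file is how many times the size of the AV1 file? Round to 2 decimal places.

Audio: 512 kbps = 0.512 Mbps.
H.264: 5.812 Mbps × 18120 s = 105313.4 Mb = 13.164 GB.
AV1: 4.312 Mbps × 18120 s = 78133.4 Mb = 9.767 GB.
Ratio: 13.164 / 9.767 = 1.348.

1.35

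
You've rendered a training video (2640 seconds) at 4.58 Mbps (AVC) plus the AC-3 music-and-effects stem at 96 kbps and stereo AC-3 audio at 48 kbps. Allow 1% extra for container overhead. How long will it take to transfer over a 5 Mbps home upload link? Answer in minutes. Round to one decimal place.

42.0 minutes

Audio total: 96 + 48 = 144 kbps = 0.144 Mbps.
Total bitrate: 4.724 Mbps.
File: 4.724 Mbps × 2640 s = 12471.4 Mb.
With 1% container overhead: ×1.01. → 12596.1 Mb.
At 5 Mbps: 12596.1 / 5 = 2519.2 s ≈ 42 minutes.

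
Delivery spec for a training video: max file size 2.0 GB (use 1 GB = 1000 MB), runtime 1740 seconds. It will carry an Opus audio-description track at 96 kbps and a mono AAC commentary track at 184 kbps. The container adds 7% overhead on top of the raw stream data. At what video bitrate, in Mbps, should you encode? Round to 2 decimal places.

8.31 Mbps

Budget: 2.0 GB = 16000.0 Mb.
Stream payload after overhead: 16000.0 / 1.07 = 14953.3 Mb.
Total bitrate budget: 14953.3 Mb / 1740 s = 8.594 Mbps.
Audio total: 96 + 184 = 280 kbps = 0.280 Mbps.
Video: 8.594 − 0.280 = 8.314 Mbps.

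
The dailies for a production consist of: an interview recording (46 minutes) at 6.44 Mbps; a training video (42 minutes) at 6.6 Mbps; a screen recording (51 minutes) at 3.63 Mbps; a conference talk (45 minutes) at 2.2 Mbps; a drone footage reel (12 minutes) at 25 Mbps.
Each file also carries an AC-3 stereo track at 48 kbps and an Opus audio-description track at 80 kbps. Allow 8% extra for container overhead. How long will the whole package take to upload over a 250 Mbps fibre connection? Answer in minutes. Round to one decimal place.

5.1 minutes

Audio total: 48 + 80 = 128 kbps = 0.128 Mbps.
interview recording: 6.568 Mbps × 2760 s × 1.08 = 19577.9 Mb
training video: 6.728 Mbps × 2520 s × 1.08 = 18310.9 Mb
screen recording: 3.758 Mbps × 3060 s × 1.08 = 12419.4 Mb
conference talk: 2.328 Mbps × 2700 s × 1.08 = 6788.4 Mb
drone footage reel: 25.128 Mbps × 720 s × 1.08 = 19539.5 Mb
Total: 76636.2 Mb = 9579.5 MB.
At 250 Mbps: 76636.2 / 250 = 307 s ≈ 5.11 minutes.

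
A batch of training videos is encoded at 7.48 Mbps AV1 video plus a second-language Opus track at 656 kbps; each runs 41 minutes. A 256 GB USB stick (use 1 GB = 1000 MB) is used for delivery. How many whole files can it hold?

41 min = 2460 s
Audio: 656 kbps = 0.656 Mbps.
Total bitrate: 8.136 Mbps.
Per item: 8.136 Mbps × 2460 s = 20,015 Mb = 2,502 MB.
Capacity: 256 GB = 2,048,000 Mb; 102.33 items → 102 complete.

102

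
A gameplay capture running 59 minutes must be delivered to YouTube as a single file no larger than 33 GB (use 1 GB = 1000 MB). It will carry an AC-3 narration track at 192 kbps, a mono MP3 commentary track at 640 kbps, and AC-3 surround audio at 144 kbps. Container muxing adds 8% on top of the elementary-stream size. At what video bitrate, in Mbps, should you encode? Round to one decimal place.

68.1 Mbps

Budget: 33 GB = 264000.0 Mb.
Stream payload after overhead: 264000.0 / 1.08 = 244444.4 Mb.
59 min = 3540 s
Total bitrate budget: 244444.4 Mb / 3540 s = 69.052 Mbps.
Audio total: 192 + 640 + 144 = 976 kbps = 0.976 Mbps.
Video: 69.052 − 0.976 = 68.076 Mbps.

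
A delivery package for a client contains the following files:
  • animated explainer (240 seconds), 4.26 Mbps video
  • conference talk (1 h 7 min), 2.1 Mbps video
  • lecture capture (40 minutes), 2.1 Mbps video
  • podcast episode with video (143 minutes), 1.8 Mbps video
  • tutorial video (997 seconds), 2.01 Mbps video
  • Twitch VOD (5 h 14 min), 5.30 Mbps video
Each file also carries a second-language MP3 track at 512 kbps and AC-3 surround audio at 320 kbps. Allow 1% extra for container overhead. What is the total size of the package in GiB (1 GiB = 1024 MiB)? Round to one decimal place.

Audio total: 512 + 320 = 832 kbps = 0.832 Mbps.
animated explainer: 5.092 Mbps × 240 s × 1.01 = 1234.3 Mb
conference talk: 2.932 Mbps × 4020 s × 1.01 = 11904.5 Mb
lecture capture: 2.932 Mbps × 2400 s × 1.01 = 7107.2 Mb
podcast episode with video: 2.632 Mbps × 8580 s × 1.01 = 22808.4 Mb
tutorial video: 2.842 Mbps × 997 s × 1.01 = 2861.8 Mb
Twitch VOD: 6.132 Mbps × 18840 s × 1.01 = 116682.1 Mb
Total: 162598.3 Mb = 20324.8 MB.
= 18.93 GiB.

18.9 GiB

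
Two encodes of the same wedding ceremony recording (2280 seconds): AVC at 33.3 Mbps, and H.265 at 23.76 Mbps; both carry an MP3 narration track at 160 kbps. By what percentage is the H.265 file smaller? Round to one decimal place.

28.5%

Audio: 160 kbps = 0.160 Mbps.
AVC: 33.460 Mbps × 2280 s = 76288.8 Mb = 8.881 GiB.
H.265: 23.920 Mbps × 2280 s = 54537.6 Mb = 6.349 GiB.
Reduction: (1 − 6.349/8.881) × 100 = 28.51%.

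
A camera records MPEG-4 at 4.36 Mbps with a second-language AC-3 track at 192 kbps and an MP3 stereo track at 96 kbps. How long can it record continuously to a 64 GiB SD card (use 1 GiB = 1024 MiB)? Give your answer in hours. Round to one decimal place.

32.9 hours

Audio total: 192 + 96 = 288 kbps = 0.288 Mbps.
Total bitrate: 4.36 + 0.288 = 4.648 Mbps.
Capacity: 64 GiB = 549,756 Mb.
Recording time: 549,756 / 4.648 = 118,278 s ≈ 32.9 hours.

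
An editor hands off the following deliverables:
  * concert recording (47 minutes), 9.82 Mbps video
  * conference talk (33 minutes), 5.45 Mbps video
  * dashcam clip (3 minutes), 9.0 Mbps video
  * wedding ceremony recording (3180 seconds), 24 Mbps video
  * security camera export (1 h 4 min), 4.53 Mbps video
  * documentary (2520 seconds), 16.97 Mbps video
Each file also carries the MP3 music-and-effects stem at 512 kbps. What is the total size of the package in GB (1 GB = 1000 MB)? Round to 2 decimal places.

Audio: 512 kbps = 0.512 Mbps.
concert recording: 10.332 Mbps × 2820 s = 29136.2 Mb
conference talk: 5.962 Mbps × 1980 s = 11804.8 Mb
dashcam clip: 9.512 Mbps × 180 s = 1712.2 Mb
wedding ceremony recording: 24.512 Mbps × 3180 s = 77948.2 Mb
security camera export: 5.042 Mbps × 3840 s = 19361.3 Mb
documentary: 17.482 Mbps × 2520 s = 44054.6 Mb
Total: 184017.2 Mb = 23002.2 MB.
= 23.00 GB.

23.00 GB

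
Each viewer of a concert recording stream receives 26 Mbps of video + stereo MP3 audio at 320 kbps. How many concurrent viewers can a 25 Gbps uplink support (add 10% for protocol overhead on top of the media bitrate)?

863

Audio: 320 kbps = 0.320 Mbps.
Per-viewer media rate: 26.320 Mbps.
On the wire with 10% overhead: 28.952 Mbps.
25 Gbps = 25,000 Mbps; 25,000 / 28.952 = 863.50 → 863 viewers.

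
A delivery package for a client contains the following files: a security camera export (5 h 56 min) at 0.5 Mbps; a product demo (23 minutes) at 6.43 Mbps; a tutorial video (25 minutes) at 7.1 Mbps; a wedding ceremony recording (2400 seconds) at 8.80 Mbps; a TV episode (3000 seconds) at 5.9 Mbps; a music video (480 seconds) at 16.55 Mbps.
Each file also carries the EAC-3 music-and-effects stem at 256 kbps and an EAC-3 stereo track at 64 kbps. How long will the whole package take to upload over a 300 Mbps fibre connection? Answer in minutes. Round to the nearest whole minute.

Audio total: 256 + 64 = 320 kbps = 0.320 Mbps.
security camera export: 0.820 Mbps × 21360 s = 17515.2 Mb
product demo: 6.750 Mbps × 1380 s = 9315.0 Mb
tutorial video: 7.420 Mbps × 1500 s = 11130.0 Mb
wedding ceremony recording: 9.120 Mbps × 2400 s = 21888.0 Mb
TV episode: 6.220 Mbps × 3000 s = 18660.0 Mb
music video: 16.870 Mbps × 480 s = 8097.6 Mb
Total: 86605.8 Mb = 10825.7 MB.
At 300 Mbps: 86605.8 / 300 = 289 s ≈ 4.81 minutes.

5 minutes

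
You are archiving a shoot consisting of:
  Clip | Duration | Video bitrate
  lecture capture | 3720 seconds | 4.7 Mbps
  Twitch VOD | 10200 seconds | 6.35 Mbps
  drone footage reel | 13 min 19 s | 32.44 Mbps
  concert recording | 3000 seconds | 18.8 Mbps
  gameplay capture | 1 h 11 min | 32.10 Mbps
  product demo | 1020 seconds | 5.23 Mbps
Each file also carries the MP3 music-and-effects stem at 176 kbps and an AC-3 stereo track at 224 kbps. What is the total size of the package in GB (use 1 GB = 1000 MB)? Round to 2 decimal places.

Audio total: 176 + 224 = 400 kbps = 0.400 Mbps.
lecture capture: 5.100 Mbps × 3720 s = 18972.0 Mb
Twitch VOD: 6.750 Mbps × 10200 s = 68850.0 Mb
drone footage reel: 32.840 Mbps × 799 s = 26239.2 Mb
concert recording: 19.200 Mbps × 3000 s = 57600.0 Mb
gameplay capture: 32.500 Mbps × 4260 s = 138450.0 Mb
product demo: 5.630 Mbps × 1020 s = 5742.6 Mb
Total: 315853.8 Mb = 39481.7 MB.
= 39.48 GB.

39.48 GB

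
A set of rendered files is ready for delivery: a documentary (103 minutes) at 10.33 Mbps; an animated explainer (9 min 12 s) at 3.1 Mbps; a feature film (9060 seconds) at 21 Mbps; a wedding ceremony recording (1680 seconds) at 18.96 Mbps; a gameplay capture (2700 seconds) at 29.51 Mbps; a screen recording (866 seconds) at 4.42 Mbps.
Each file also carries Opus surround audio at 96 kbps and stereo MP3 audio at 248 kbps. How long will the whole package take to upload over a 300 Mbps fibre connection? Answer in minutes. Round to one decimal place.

Audio total: 96 + 248 = 344 kbps = 0.344 Mbps.
documentary: 10.674 Mbps × 6180 s = 65965.3 Mb
animated explainer: 3.444 Mbps × 552 s = 1901.1 Mb
feature film: 21.344 Mbps × 9060 s = 193376.6 Mb
wedding ceremony recording: 19.304 Mbps × 1680 s = 32430.7 Mb
gameplay capture: 29.854 Mbps × 2700 s = 80605.8 Mb
screen recording: 4.764 Mbps × 866 s = 4125.6 Mb
Total: 378405.2 Mb = 47300.6 MB.
At 300 Mbps: 378405.2 / 300 = 1261 s ≈ 21 minutes.

21.0 minutes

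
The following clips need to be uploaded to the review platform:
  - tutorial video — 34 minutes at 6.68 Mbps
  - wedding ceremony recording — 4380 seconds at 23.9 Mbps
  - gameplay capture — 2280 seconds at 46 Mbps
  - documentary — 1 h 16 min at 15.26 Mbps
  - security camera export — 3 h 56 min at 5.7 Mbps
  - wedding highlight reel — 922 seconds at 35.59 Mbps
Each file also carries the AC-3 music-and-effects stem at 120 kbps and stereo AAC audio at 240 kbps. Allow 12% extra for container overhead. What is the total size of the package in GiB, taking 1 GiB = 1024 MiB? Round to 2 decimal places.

54.31 GiB

Audio total: 120 + 240 = 360 kbps = 0.360 Mbps.
tutorial video: 7.040 Mbps × 2040 s × 1.12 = 16085.0 Mb
wedding ceremony recording: 24.260 Mbps × 4380 s × 1.12 = 119009.9 Mb
gameplay capture: 46.360 Mbps × 2280 s × 1.12 = 118384.9 Mb
documentary: 15.620 Mbps × 4560 s × 1.12 = 79774.5 Mb
security camera export: 6.060 Mbps × 14160 s × 1.12 = 96106.8 Mb
wedding highlight reel: 35.950 Mbps × 922 s × 1.12 = 37123.4 Mb
Total: 466484.4 Mb = 58310.5 MB.
= 54.31 GiB.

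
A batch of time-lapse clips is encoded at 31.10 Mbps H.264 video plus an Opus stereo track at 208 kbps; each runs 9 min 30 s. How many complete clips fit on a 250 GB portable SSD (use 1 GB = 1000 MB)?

112

9 min 30 s = 570 s
Audio: 208 kbps = 0.208 Mbps.
Total bitrate: 31.308 Mbps.
Per item: 31.308 Mbps × 570 s = 17,846 Mb = 2,231 MB.
Capacity: 250 GB = 2,000,000 Mb; 112.07 items → 112 complete.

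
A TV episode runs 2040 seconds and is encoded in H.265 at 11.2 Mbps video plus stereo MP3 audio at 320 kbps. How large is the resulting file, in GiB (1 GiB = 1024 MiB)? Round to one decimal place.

Audio: 320 kbps = 0.320 Mbps.
Total bitrate: 11.2 + 0.320 = 11.520 Mbps.
Stream data: 11.520 Mbps × 2040 s = 23500.8 Mb.
23,501 Mb = 2,937,600,000 bytes ÷ 1,073,741,824 = 2.736 GiB.

2.7 GiB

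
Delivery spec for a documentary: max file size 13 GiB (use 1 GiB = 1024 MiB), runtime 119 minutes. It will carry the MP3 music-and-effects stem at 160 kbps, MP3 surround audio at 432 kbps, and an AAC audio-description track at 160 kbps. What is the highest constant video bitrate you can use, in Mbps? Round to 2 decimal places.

Budget: 13 GiB = 111669.1 Mb.
119 min = 7140 s
Total bitrate budget: 111669.1 Mb / 7140 s = 15.640 Mbps.
Audio total: 160 + 432 + 160 = 752 kbps = 0.752 Mbps.
Video: 15.640 − 0.752 = 14.888 Mbps.

14.89 Mbps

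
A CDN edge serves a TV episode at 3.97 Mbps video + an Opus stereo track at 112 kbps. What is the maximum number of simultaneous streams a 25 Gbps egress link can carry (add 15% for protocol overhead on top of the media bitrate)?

5325

Audio: 112 kbps = 0.112 Mbps.
Per-viewer media rate: 4.082 Mbps.
On the wire with 15% overhead: 4.694 Mbps.
25 Gbps = 25,000 Mbps; 25,000 / 4.694 = 5325.61 → 5325 viewers.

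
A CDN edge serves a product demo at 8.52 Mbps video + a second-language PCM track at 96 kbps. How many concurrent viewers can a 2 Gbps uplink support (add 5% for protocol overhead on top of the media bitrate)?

221

Audio: 96 kbps = 0.096 Mbps.
Per-viewer media rate: 8.616 Mbps.
On the wire with 5% overhead: 9.047 Mbps.
2 Gbps = 2,000 Mbps; 2,000 / 9.047 = 221.07 → 221 viewers.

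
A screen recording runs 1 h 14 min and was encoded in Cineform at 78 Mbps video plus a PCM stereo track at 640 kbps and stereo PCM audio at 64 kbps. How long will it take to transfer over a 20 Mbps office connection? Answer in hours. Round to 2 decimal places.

1 h 14 min = 74 min = 4440 s
Audio total: 640 + 64 = 704 kbps = 0.704 Mbps.
Total bitrate: 78.704 Mbps.
File: 78.704 Mbps × 4440 s = 349445.8 Mb.
At 20 Mbps: 349445.8 / 20 = 17472.3 s ≈ 4.85 hours.

4.85 hours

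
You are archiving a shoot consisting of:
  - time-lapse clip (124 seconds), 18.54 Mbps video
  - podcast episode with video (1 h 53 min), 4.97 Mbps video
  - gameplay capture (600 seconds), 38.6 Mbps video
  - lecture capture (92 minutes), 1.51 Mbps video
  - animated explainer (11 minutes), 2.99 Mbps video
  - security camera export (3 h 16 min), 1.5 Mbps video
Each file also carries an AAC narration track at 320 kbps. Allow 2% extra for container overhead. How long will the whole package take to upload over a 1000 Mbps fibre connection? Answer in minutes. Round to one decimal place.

1.6 minutes

Audio: 320 kbps = 0.320 Mbps.
time-lapse clip: 18.860 Mbps × 124 s × 1.02 = 2385.4 Mb
podcast episode with video: 5.290 Mbps × 6780 s × 1.02 = 36583.5 Mb
gameplay capture: 38.920 Mbps × 600 s × 1.02 = 23819.0 Mb
lecture capture: 1.830 Mbps × 5520 s × 1.02 = 10303.6 Mb
animated explainer: 3.310 Mbps × 660 s × 1.02 = 2228.3 Mb
security camera export: 1.820 Mbps × 11760 s × 1.02 = 21831.3 Mb
Total: 97151.2 Mb = 12143.9 MB.
At 1000 Mbps: 97151.2 / 1000 = 97 s ≈ 1.62 minutes.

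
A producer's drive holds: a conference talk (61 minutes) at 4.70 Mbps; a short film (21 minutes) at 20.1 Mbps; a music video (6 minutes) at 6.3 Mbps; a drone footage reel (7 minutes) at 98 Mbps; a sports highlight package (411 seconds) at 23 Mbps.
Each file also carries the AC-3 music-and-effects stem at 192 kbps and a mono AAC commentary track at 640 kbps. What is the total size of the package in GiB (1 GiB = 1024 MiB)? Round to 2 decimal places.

11.70 GiB

Audio total: 192 + 640 = 832 kbps = 0.832 Mbps.
conference talk: 5.532 Mbps × 3660 s = 20247.1 Mb
short film: 20.932 Mbps × 1260 s = 26374.3 Mb
music video: 7.132 Mbps × 360 s = 2567.5 Mb
drone footage reel: 98.832 Mbps × 420 s = 41509.4 Mb
sports highlight package: 23.832 Mbps × 411 s = 9795.0 Mb
Total: 100493.4 Mb = 12561.7 MB.
= 11.70 GiB.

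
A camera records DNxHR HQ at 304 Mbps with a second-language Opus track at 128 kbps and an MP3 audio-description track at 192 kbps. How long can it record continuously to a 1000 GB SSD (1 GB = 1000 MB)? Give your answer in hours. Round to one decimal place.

Audio total: 128 + 192 = 320 kbps = 0.320 Mbps.
Total bitrate: 304 + 0.320 = 304.320 Mbps.
Capacity: 1000 GB = 8,000,000 Mb.
Recording time: 8,000,000 / 304.320 = 26,288 s ≈ 7.30 hours.

7.3 hours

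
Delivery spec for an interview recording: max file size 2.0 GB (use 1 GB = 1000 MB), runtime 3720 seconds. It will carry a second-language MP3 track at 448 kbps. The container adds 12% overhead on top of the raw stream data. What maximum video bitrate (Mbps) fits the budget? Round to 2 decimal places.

3.39 Mbps

Budget: 2.0 GB = 16000.0 Mb.
Stream payload after overhead: 16000.0 / 1.12 = 14285.7 Mb.
Total bitrate budget: 14285.7 Mb / 3720 s = 3.840 Mbps.
Audio: 448 kbps = 0.448 Mbps.
Video: 3.840 − 0.448 = 3.392 Mbps.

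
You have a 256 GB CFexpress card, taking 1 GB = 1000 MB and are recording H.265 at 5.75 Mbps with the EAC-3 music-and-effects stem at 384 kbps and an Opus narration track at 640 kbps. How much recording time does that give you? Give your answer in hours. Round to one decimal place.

84.0 hours

Audio total: 384 + 640 = 1024 kbps = 1.024 Mbps.
Total bitrate: 5.75 + 1.024 = 6.774 Mbps.
Capacity: 256 GB = 2,048,000 Mb.
Recording time: 2,048,000 / 6.774 = 302,332 s ≈ 84.0 hours.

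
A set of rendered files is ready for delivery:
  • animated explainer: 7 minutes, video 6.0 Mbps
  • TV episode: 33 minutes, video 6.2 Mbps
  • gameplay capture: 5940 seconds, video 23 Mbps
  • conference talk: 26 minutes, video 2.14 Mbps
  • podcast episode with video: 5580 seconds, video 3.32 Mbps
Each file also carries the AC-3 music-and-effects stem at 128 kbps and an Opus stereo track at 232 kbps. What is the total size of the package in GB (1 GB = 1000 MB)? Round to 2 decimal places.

22.36 GB

Audio total: 128 + 232 = 360 kbps = 0.360 Mbps.
animated explainer: 6.360 Mbps × 420 s = 2671.2 Mb
TV episode: 6.560 Mbps × 1980 s = 12988.8 Mb
gameplay capture: 23.360 Mbps × 5940 s = 138758.4 Mb
conference talk: 2.500 Mbps × 1560 s = 3900.0 Mb
podcast episode with video: 3.680 Mbps × 5580 s = 20534.4 Mb
Total: 178852.8 Mb = 22356.6 MB.
= 22.36 GB.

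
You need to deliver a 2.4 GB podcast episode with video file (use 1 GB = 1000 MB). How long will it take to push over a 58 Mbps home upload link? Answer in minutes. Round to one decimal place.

File: 2.4 GB = 19200.0 Mb.
At 58 Mbps: 19200.0 / 58 = 331.0 s ≈ 5.52 minutes.

5.5 minutes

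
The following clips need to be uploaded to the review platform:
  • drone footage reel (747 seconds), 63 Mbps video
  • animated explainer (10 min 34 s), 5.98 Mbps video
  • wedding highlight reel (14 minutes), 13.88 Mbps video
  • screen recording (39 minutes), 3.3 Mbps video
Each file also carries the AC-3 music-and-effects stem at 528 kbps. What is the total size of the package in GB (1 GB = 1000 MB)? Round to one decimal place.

Audio: 528 kbps = 0.528 Mbps.
drone footage reel: 63.528 Mbps × 747 s = 47455.4 Mb
animated explainer: 6.508 Mbps × 634 s = 4126.1 Mb
wedding highlight reel: 14.408 Mbps × 840 s = 12102.7 Mb
screen recording: 3.828 Mbps × 2340 s = 8957.5 Mb
Total: 72641.7 Mb = 9080.2 MB.
= 9.080 GB.

9.1 GB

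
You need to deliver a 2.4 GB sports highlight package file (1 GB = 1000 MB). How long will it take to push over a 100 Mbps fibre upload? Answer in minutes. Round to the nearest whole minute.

3 minutes

File: 2.4 GB = 19200.0 Mb.
At 100 Mbps: 19200.0 / 100 = 192.0 s ≈ 3.2 minutes.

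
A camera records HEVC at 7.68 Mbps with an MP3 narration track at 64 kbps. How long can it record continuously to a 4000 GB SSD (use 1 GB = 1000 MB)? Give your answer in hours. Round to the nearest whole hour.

Audio: 64 kbps = 0.064 Mbps.
Total bitrate: 7.68 + 0.064 = 7.744 Mbps.
Capacity: 4000 GB = 32,000,000 Mb.
Recording time: 32,000,000 / 7.744 = 4,132,231 s ≈ 1,148 hours.

1148 hours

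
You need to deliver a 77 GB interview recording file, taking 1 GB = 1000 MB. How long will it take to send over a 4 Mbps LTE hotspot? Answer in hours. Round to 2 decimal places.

42.78 hours

File: 77 GB = 616000.0 Mb.
At 4 Mbps: 616000.0 / 4 = 154000.0 s ≈ 42.8 hours.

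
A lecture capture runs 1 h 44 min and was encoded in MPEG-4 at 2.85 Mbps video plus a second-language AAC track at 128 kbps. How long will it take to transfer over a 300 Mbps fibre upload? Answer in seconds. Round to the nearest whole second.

1 h 44 min = 104 min = 6240 s
Audio: 128 kbps = 0.128 Mbps.
Total bitrate: 2.978 Mbps.
File: 2.978 Mbps × 6240 s = 18582.7 Mb.
At 300 Mbps: 18582.7 / 300 = 61.9 s ≈ 61.9 seconds.

62 seconds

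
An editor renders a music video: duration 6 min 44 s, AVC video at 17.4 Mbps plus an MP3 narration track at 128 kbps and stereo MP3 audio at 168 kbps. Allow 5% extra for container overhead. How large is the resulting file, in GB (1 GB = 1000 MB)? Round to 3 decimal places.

6 min 44 s = 404 s
Audio total: 128 + 168 = 296 kbps = 0.296 Mbps.
Total bitrate: 17.4 + 0.296 = 17.696 Mbps.
Stream data: 17.696 Mbps × 404 s = 7149.2 Mb.
With 5% container overhead: ×1.05.
7,507 Mb ÷ 8 = 938.3 MB → 0.9383 GB.

0.938 GB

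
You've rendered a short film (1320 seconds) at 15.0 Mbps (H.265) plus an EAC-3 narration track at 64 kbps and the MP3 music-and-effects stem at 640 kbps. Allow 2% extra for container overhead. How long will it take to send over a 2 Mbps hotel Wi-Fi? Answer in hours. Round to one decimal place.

Audio total: 64 + 640 = 704 kbps = 0.704 Mbps.
Total bitrate: 15.704 Mbps.
File: 15.704 Mbps × 1320 s = 20729.3 Mb.
With 2% container overhead: ×1.02. → 21143.9 Mb.
At 2 Mbps: 21143.9 / 2 = 10571.9 s ≈ 2.94 hours.

2.9 hours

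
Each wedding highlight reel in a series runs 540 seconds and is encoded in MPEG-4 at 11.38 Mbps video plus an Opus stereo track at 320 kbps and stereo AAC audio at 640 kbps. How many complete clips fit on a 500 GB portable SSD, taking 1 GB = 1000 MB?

Audio total: 320 + 640 = 960 kbps = 0.960 Mbps.
Total bitrate: 12.340 Mbps.
Per item: 12.340 Mbps × 540 s = 6,664 Mb = 833.0 MB.
Capacity: 500 GB = 4,000,000 Mb; 600.28 items → 600 complete.

600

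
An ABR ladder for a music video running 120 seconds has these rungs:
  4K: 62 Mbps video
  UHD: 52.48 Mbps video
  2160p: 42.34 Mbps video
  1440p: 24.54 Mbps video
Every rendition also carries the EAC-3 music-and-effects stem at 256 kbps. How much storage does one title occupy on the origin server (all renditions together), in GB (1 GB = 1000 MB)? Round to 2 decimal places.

2.74 GB

Audio: 256 kbps = 0.256 Mbps.
Sum of rendition bitrates: (62+0.256) + (52.48+0.256) + (42.34+0.256) + (24.54+0.256) = 182.384 Mbps.
× 120 s = 21,886 Mb = 2,736 MB = 2.736 GB.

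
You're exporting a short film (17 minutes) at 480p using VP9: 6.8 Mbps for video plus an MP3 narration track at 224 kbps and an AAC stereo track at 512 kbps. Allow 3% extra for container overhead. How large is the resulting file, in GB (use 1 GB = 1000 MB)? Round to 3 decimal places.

0.990 GB

17 min = 1020 s
Audio total: 224 + 512 = 736 kbps = 0.736 Mbps.
Total bitrate: 6.8 + 0.736 = 7.536 Mbps.
Stream data: 7.536 Mbps × 1020 s = 7686.7 Mb.
With 3% container overhead: ×1.03.
7,917 Mb ÷ 8 = 989.7 MB → 0.9897 GB.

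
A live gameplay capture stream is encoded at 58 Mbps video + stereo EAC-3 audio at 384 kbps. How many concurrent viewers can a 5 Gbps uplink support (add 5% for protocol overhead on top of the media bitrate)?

Audio: 384 kbps = 0.384 Mbps.
Per-viewer media rate: 58.384 Mbps.
On the wire with 5% overhead: 61.303 Mbps.
5 Gbps = 5,000 Mbps; 5,000 / 61.303 = 81.56 → 81 viewers.

81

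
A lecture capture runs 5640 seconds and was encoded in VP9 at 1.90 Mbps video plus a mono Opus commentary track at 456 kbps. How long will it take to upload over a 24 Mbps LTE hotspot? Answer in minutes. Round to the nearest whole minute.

9 minutes

Audio: 456 kbps = 0.456 Mbps.
Total bitrate: 2.356 Mbps.
File: 2.356 Mbps × 5640 s = 13287.8 Mb.
At 24 Mbps: 13287.8 / 24 = 553.7 s ≈ 9.23 minutes.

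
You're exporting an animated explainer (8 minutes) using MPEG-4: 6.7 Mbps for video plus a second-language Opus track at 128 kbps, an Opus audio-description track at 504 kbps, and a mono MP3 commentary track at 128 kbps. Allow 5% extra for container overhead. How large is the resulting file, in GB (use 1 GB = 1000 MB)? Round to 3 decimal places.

0.470 GB

8 min = 480 s
Audio total: 128 + 504 + 128 = 760 kbps = 0.760 Mbps.
Total bitrate: 6.7 + 0.760 = 7.460 Mbps.
Stream data: 7.460 Mbps × 480 s = 3580.8 Mb.
With 5% container overhead: ×1.05.
3,760 Mb ÷ 8 = 470.0 MB → 0.47 GB.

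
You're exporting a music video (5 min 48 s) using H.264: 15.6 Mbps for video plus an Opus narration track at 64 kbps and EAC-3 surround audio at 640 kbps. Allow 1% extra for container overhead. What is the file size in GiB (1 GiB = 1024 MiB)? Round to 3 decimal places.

0.667 GiB

5 min 48 s = 348 s
Audio total: 64 + 640 = 704 kbps = 0.704 Mbps.
Total bitrate: 15.6 + 0.704 = 16.304 Mbps.
Stream data: 16.304 Mbps × 348 s = 5673.8 Mb.
With 1% container overhead: ×1.01.
5,731 Mb = 716,316,240 bytes ÷ 1,073,741,824 = 0.6671 GiB.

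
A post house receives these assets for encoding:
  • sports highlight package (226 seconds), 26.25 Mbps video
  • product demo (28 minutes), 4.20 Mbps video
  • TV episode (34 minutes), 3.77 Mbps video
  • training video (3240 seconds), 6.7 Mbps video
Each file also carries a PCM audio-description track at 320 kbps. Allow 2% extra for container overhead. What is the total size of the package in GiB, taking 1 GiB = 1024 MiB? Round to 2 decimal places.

5.31 GiB

Audio: 320 kbps = 0.320 Mbps.
sports highlight package: 26.570 Mbps × 226 s × 1.02 = 6124.9 Mb
product demo: 4.520 Mbps × 1680 s × 1.02 = 7745.5 Mb
TV episode: 4.090 Mbps × 2040 s × 1.02 = 8510.5 Mb
training video: 7.020 Mbps × 3240 s × 1.02 = 23199.7 Mb
Total: 45580.6 Mb = 5697.6 MB.
= 5.306 GiB.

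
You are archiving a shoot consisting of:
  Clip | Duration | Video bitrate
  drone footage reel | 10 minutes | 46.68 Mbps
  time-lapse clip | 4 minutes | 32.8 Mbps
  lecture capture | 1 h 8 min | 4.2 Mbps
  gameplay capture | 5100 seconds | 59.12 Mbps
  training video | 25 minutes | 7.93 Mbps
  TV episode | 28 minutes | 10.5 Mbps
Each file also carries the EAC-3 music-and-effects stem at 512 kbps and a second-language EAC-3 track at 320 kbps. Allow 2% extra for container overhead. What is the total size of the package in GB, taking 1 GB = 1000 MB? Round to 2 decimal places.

50.37 GB

Audio total: 512 + 320 = 832 kbps = 0.832 Mbps.
drone footage reel: 47.512 Mbps × 600 s × 1.02 = 29077.3 Mb
time-lapse clip: 33.632 Mbps × 240 s × 1.02 = 8233.1 Mb
lecture capture: 5.032 Mbps × 4080 s × 1.02 = 20941.2 Mb
gameplay capture: 59.952 Mbps × 5100 s × 1.02 = 311870.3 Mb
training video: 8.762 Mbps × 1500 s × 1.02 = 13405.9 Mb
TV episode: 11.332 Mbps × 1680 s × 1.02 = 19418.5 Mb
Total: 402946.3 Mb = 50368.3 MB.
= 50.37 GB.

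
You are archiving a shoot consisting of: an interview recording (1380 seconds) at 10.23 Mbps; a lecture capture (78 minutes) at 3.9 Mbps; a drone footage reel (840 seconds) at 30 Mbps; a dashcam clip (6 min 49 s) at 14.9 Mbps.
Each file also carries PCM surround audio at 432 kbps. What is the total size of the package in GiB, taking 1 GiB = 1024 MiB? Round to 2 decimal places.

7.78 GiB

Audio: 432 kbps = 0.432 Mbps.
interview recording: 10.662 Mbps × 1380 s = 14713.6 Mb
lecture capture: 4.332 Mbps × 4680 s = 20273.8 Mb
drone footage reel: 30.432 Mbps × 840 s = 25562.9 Mb
dashcam clip: 15.332 Mbps × 409 s = 6270.8 Mb
Total: 66821.0 Mb = 8352.6 MB.
= 7.779 GiB.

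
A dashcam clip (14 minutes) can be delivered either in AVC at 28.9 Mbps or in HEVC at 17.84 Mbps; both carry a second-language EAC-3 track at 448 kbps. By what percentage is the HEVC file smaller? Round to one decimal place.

37.7%

14 min = 840 s
Audio: 448 kbps = 0.448 Mbps.
AVC: 29.348 Mbps × 840 s = 24652.3 Mb = 2.870 GiB.
HEVC: 18.288 Mbps × 840 s = 15361.9 Mb = 1.788 GiB.
Reduction: (1 − 1.788/2.870) × 100 = 37.69%.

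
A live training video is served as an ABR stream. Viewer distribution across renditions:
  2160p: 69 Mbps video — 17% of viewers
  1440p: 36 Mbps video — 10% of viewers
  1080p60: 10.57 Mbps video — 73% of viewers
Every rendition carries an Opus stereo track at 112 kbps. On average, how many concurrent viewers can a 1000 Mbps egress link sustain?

Audio: 112 kbps = 0.112 Mbps.
Average per-viewer bitrate: 0.17×69.112 + 0.10×36.112 + 0.73×10.682 = 23.158 Mbps.
1000 Mbps = 1,000 Mbps; 1,000 / 23.158 = 43.18 → 43.

43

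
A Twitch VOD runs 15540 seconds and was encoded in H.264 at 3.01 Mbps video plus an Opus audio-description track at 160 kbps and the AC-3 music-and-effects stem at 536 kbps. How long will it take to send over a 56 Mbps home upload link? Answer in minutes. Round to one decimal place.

Audio total: 160 + 536 = 696 kbps = 0.696 Mbps.
Total bitrate: 3.706 Mbps.
File: 3.706 Mbps × 15540 s = 57591.2 Mb.
At 56 Mbps: 57591.2 / 56 = 1028.4 s ≈ 17.1 minutes.

17.1 minutes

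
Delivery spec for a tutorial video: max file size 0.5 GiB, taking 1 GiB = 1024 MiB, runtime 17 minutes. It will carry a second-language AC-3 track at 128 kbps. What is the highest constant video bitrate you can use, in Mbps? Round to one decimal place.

4.1 Mbps

Budget: 0.5 GiB = 4295.0 Mb.
17 min = 1020 s
Total bitrate budget: 4295.0 Mb / 1020 s = 4.211 Mbps.
Audio: 128 kbps = 0.128 Mbps.
Video: 4.211 − 0.128 = 4.083 Mbps.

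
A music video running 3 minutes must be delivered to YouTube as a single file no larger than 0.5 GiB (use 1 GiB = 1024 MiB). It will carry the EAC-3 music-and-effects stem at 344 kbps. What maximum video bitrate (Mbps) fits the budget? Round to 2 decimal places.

Budget: 0.5 GiB = 4295.0 Mb.
3 min = 180 s
Total bitrate budget: 4295.0 Mb / 180 s = 23.861 Mbps.
Audio: 344 kbps = 0.344 Mbps.
Video: 23.861 − 0.344 = 23.517 Mbps.

23.52 Mbps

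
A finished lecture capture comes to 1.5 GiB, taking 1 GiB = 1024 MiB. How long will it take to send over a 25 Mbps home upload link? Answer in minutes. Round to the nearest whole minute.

File: 1.5 GiB = 12884.9 Mb.
At 25 Mbps: 12884.9 / 25 = 515.4 s ≈ 8.59 minutes.

9 minutes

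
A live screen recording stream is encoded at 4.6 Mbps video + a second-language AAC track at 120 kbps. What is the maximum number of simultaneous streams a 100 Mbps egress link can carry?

21

Audio: 120 kbps = 0.120 Mbps.
Per-viewer media rate: 4.720 Mbps.
100 Mbps = 100.0 Mbps; 100.0 / 4.720 = 21.19 → 21 viewers.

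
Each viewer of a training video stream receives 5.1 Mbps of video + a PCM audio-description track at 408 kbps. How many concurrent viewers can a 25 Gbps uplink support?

4538

Audio: 408 kbps = 0.408 Mbps.
Per-viewer media rate: 5.508 Mbps.
25 Gbps = 25,000 Mbps; 25,000 / 5.508 = 4538.85 → 4538 viewers.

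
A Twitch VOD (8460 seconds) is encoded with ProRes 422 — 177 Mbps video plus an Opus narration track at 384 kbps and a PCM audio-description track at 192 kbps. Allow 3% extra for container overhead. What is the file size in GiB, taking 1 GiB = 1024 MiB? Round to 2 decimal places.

Audio total: 384 + 192 = 576 kbps = 0.576 Mbps.
Total bitrate: 177 + 0.576 = 177.576 Mbps.
Stream data: 177.576 Mbps × 8460 s = 1502293.0 Mb.
With 3% container overhead: ×1.03.
1,547,362 Mb = 193,420,218,600 bytes ÷ 1,073,741,824 = 180.1 GiB.

180.14 GiB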